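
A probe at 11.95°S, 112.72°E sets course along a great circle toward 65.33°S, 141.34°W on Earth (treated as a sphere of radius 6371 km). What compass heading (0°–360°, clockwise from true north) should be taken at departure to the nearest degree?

156°

Δλ = 105.940° = 1.8490 rad.
y = sin Δλ · cos φ₂ = (0.9615)(0.4174) = 0.4013
x = cos φ₁ sin φ₂ − sin φ₁ cos φ₂ cos Δλ = (0.9783)(-0.9087) − (-0.2071)(0.4174)(-0.2746) = -0.9128
θ = atan2(y, x) = 156.26°, so the bearing is 156°.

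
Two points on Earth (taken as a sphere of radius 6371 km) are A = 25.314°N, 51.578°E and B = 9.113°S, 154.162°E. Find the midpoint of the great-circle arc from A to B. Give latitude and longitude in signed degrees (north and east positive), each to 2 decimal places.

The central angle between A and B is δ = 1.8361 rad.
With f = 0.5, the slerp weights are sin((1−f)δ)/sin δ = 0.8232 and sin(fδ)/sin δ = 0.8232.
Weighted sum of the unit vectors: (0.8232)·(0.5618,0.7082,0.4276) + (0.8232)·(-0.8887,0.4303,-0.1584) = (-0.2691, 0.9373, 0.2216).
Converting back: φ = atan2(z, √(x²+y²)) = 12.80°, λ = atan2(y, x) = 106.02°.

12.80°, 106.02°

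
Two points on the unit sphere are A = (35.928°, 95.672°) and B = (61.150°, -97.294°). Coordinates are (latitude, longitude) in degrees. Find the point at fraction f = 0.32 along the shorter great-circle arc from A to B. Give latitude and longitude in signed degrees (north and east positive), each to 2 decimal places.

62.02°, 101.60°

The central angle between A and B is δ = 1.4372 rad.
With f = 0.32, the slerp weights are sin((1−f)δ)/sin δ = 0.8364 and sin(fδ)/sin δ = 0.4479.
Weighted sum of the unit vectors: (0.8364)·(-0.0800,0.8058,0.5868) + (0.4479)·(-0.0613,-0.4786,0.8759) = (-0.0944, 0.4596, 0.8831).
Converting back: φ = atan2(z, √(x²+y²)) = 62.02°, λ = atan2(y, x) = 101.60°.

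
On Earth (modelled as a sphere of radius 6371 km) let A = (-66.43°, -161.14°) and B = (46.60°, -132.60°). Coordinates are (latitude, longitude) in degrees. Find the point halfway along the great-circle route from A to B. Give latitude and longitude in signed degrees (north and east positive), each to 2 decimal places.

The central angle between A and B is δ = 2.0093 rad.
With f = 0.5, the slerp weights are sin((1−f)δ)/sin δ = 0.9322 and sin(fδ)/sin δ = 0.9322.
Weighted sum of the unit vectors: (0.9322)·(-0.3784,-0.1293,-0.9166) + (0.9322)·(-0.4651,-0.5058,0.7266) = (-0.7863, -0.5920, -0.1771).
Converting back: φ = atan2(z, √(x²+y²)) = -10.20°, λ = atan2(y, x) = -143.03°.

-10.20°, -143.03°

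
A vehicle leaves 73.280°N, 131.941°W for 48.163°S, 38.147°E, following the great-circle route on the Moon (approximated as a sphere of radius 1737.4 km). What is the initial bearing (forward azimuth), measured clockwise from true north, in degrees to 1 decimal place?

15.5°

Δλ = 170.088° = 2.9686 rad.
y = sin Δλ · cos φ₂ = (0.1721)(0.6670) = 0.1148
x = cos φ₁ sin φ₂ − sin φ₁ cos φ₂ cos Δλ = (0.2877)(-0.7450) − (0.9577)(0.6670)(-0.9851) = 0.4149
θ = atan2(y, x) = 15.47°, so the bearing is 15.5°.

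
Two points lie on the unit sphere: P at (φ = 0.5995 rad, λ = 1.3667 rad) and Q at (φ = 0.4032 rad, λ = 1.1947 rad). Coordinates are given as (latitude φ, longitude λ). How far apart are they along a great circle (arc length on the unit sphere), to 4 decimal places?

0.2472

Let φ₁ = 0.5995 rad, φ₂ = 0.4032 rad, and Δλ = -0.1720 rad.
cos c = sin φ₁ sin φ₂ + cos φ₁ cos φ₂ cos Δλ = (0.5642)(0.3924) + (0.8256)(0.9198)(0.9852) = 0.96959,
so c = arccos(0.96959) = 0.24725 rad.
On the unit sphere the arc length equals the central angle: 0.2472.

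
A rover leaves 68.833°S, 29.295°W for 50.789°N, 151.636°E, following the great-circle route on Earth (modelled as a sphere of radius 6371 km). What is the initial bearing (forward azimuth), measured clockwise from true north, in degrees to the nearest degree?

Δλ = -179.069° = -3.1253 rad.
y = sin Δλ · cos φ₂ = (-0.0162)(0.6322) = -0.0103
x = cos φ₁ sin φ₂ − sin φ₁ cos φ₂ cos Δλ = (0.3611)(0.7748) − (-0.9325)(0.6322)(-0.9999) = -0.3097
θ = atan2(y, x) = -178.10°; adding 360° gives 182°.

182°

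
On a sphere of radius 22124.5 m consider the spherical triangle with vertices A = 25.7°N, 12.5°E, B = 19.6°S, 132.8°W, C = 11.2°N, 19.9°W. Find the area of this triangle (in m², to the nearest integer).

Side lengths (central angles): a = 2.0095, b = 0.5907, c = 2.5743 rad; semiperimeter s = 2.5872.
By l'Huilier's theorem, tan(E/4) = √[tan(s/2) tan((s−a)/2) tan((s−b)/2) tan((s−c)/2)], giving spherical excess E = 0.4082 rad.
Area = E·R² = 0.4082 × (22124.5)² ≈ 199831283 m².

199831283 m²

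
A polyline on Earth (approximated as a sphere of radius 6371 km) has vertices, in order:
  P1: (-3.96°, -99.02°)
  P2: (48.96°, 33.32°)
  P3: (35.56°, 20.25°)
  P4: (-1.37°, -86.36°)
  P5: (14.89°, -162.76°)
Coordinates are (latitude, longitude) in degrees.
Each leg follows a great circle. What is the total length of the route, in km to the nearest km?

Leg P1→P2: central angle 2.0866 rad, distance 13293.9 km.
Leg P2→P3: central angle 0.2876 rad, distance 1832.0 km.
Leg P3→P4: central angle 1.8197 rad, distance 11593.6 km.
Leg P4→P5: central angle 1.3479 rad, distance 8587.6 km.
Total: 13293.9 + 1832.0 + 11593.6 + 8587.6 ≈ 35307 km.

35307 km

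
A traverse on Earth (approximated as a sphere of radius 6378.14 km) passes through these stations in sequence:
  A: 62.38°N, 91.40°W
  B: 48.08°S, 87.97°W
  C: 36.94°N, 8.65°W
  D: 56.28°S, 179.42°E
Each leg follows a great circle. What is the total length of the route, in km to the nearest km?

Leg A→B: central angle 1.9285 rad, distance 12300.1 km.
Leg B→C: central angle 1.9265 rad, distance 12287.3 km.
Leg C→D: central angle 2.7910 rad, distance 17801.5 km.
Total: 12300.1 + 12287.3 + 17801.5 ≈ 42389 km.

42389 km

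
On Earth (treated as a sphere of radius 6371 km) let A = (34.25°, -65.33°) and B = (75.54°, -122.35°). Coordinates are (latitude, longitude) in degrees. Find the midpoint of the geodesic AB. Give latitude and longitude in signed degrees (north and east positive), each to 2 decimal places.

57.24°, -77.61°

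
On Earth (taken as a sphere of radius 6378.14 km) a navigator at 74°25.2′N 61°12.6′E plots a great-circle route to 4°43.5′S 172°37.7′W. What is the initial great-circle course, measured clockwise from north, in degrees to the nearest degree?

56°

Δλ = 126.162° = 2.2019 rad.
y = sin Δλ · cos φ₂ = (0.8074)(0.9966) = 0.8046
x = cos φ₁ sin φ₂ − sin φ₁ cos φ₂ cos Δλ = (0.2686)(-0.0824) − (0.9633)(0.9966)(-0.5901) = 0.5443
θ = atan2(y, x) = 55.92°, so the bearing is 56°.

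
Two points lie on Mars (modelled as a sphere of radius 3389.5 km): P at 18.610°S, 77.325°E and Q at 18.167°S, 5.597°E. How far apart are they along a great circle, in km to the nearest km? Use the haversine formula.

3996 km

Let φ₁ = -0.3248 rad, φ₂ = -0.3171 rad, and Δλ = -1.2519 rad.
Haversine: a = sin²(Δφ/2) + cos φ₁ cos φ₂ sin²(Δλ/2) = 0.0000 + (0.9477)(0.9502)(0.3432) = 0.30909.
Central angle c = 2·arcsin(√a) = 1.17903 rad.
Distance = R·c = 3389.5 × 1.1790 ≈ 3996 km.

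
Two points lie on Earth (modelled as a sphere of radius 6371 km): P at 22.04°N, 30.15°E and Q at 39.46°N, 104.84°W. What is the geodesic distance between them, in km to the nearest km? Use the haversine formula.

With latitudes φ₁ = 22.040°, φ₂ = 39.460° and longitude difference Δλ = -134.990°:
Haversine: a = sin²(Δφ/2) + cos φ₁ cos φ₂ sin²(Δλ/2) = 0.0229 + (0.9269)(0.7721)(0.8535) = 0.63373.
Central angle c = 2·arcsin(√a) = 1.84155 rad.
Distance = R·c = 6371 × 1.8416 ≈ 11733 km.

11733 km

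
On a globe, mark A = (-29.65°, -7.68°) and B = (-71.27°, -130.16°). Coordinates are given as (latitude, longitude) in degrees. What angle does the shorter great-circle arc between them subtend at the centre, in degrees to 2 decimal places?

Let φ₁ = -0.5175 rad, φ₂ = -1.2439 rad, and Δλ = -2.1377 rad.
Haversine: a = sin²(Δφ/2) + cos φ₁ cos φ₂ sin²(Δλ/2) = 0.1262 + (0.8691)(0.3211)(0.7685) = 0.34068.
Central angle c = 2·arcsin(√a) = 1.24650 rad.
So the angular separation is 71.42°.

71.42°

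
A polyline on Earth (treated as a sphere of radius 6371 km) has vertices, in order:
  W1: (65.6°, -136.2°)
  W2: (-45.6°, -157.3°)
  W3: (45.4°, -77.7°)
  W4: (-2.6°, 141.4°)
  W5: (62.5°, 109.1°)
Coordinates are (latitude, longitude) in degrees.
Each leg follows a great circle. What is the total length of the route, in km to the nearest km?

Leg W1→W2: central angle 1.9617 rad, distance 12497.8 km.
Leg W2→W3: central angle 2.0043 rad, distance 12769.3 km.
Leg W3→W4: central angle 2.1854 rad, distance 13923.2 km.
Leg W4→W5: central angle 1.2136 rad, distance 7731.8 km.
Total: 12497.8 + 12769.3 + 13923.2 + 7731.8 ≈ 46922 km.

46922 km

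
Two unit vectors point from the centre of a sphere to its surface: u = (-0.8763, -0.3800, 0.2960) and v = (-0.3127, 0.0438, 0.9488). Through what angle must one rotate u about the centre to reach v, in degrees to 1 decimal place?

57.4°

u·v = 0.5382; |u| = 1.0000, |v| = 1.0000.
cos θ = (u·v)/(|u||v|) = 0.5383, so θ = 57.4°.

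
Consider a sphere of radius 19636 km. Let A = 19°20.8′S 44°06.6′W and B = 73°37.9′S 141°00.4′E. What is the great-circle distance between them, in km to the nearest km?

29803 km

With latitudes φ₁ = -19.347°, φ₂ = -73.632° and longitude difference Δλ = -174.883°:
cos c = sin φ₁ sin φ₂ + cos φ₁ cos φ₂ cos Δλ = (-0.3313)(-0.9595) + (0.9435)(0.2818)(-0.9960) = 0.05302,
so c = arccos(0.05302) = 1.51775 rad.
Distance = R·c = 19636 × 1.5178 ≈ 29803 km.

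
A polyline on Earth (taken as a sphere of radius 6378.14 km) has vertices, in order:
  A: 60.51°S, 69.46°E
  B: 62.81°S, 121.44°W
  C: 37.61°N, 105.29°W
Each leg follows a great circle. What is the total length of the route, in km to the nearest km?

Leg A→B: central angle 0.9844 rad, distance 6278.6 km.
Leg B→C: central angle 1.7672 rad, distance 11271.5 km.
Total: 6278.6 + 11271.5 ≈ 17550 km.

17550 km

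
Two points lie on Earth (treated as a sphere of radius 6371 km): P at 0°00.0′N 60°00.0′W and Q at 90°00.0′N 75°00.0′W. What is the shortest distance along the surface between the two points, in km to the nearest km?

10008 km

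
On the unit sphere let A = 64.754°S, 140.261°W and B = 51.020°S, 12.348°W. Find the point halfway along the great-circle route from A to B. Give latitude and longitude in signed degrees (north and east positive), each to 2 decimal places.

-73.51°, -54.87°

The central angle between A and B is δ = 1.0024 rad.
With f = 0.5, the slerp weights are sin((1−f)δ)/sin δ = 0.5701 and sin(fδ)/sin δ = 0.5701.
Weighted sum of the unit vectors: (0.5701)·(-0.3280,-0.2727,-0.9045) + (0.5701)·(0.6145,-0.1345,-0.7774) = (0.1634, -0.2321, -0.9589).
Converting back: φ = atan2(z, √(x²+y²)) = -73.51°, λ = atan2(y, x) = -54.87°.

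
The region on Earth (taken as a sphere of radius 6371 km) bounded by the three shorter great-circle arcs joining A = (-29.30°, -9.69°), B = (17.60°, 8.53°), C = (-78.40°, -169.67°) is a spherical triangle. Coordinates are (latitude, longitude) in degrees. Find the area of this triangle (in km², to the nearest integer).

Side lengths (central angles): a = 2.0803, b = 1.2507, c = 0.8742 rad; semiperimeter s = 2.1026.
By l'Huilier's theorem, tan(E/4) = √[tan(s/2) tan((s−a)/2) tan((s−b)/2) tan((s−c)/2)], giving spherical excess E = 0.3154 rad.
Area = E·R² = 0.3154 × (6371)² ≈ 12800975 km².

12800975 km²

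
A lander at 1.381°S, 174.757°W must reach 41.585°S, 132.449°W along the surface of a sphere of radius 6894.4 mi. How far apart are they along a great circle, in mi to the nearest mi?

6657 mi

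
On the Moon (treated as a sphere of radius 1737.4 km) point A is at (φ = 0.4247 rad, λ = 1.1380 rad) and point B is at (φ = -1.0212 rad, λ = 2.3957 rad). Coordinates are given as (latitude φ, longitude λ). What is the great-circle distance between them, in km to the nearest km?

3087 km

Let φ₁ = 0.4247 rad, φ₂ = -1.0212 rad, and Δλ = 1.2577 rad.
Haversine: a = sin²(Δφ/2) + cos φ₁ cos φ₂ sin²(Δλ/2) = 0.4377 + (0.9112)(0.5223)(0.3460) = 0.60239.
Central angle c = 2·arcsin(√a) = 1.77703 rad.
Distance = R·c = 1737.4 × 1.7770 ≈ 3087 km.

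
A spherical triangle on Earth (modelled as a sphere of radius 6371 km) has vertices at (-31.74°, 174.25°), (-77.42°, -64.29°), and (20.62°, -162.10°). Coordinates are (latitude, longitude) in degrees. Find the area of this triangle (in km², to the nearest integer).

23508355 km²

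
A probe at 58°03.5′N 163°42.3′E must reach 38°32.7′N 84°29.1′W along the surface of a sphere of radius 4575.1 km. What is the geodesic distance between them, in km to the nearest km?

5428 km

With latitudes φ₁ = 58.058°, φ₂ = 38.545° and longitude difference Δλ = 111.810°:
cos c = sin φ₁ sin φ₂ + cos φ₁ cos φ₂ cos Δλ = (0.8486)(0.6231) + (0.5291)(0.7821)(-0.3715) = 0.37505,
so c = arccos(0.37505) = 1.18635 rad.
Distance = R·c = 4575.1 × 1.1863 ≈ 5428 km.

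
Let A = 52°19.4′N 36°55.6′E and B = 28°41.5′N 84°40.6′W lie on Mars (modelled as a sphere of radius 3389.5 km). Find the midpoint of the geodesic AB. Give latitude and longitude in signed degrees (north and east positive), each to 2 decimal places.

The central angle between A and B is δ = 1.4716 rad.
With f = 0.5, the slerp weights are sin((1−f)δ)/sin δ = 0.6745 and sin(fδ)/sin δ = 0.6745.
Weighted sum of the unit vectors: (0.6745)·(0.4886,0.3672,0.7915) + (0.6745)·(0.0814,-0.8734,0.4801) = (0.3845, -0.3414, 0.8577).
Converting back: φ = atan2(z, √(x²+y²)) = 59.06°, λ = atan2(y, x) = -41.61°.

59.06°, -41.61°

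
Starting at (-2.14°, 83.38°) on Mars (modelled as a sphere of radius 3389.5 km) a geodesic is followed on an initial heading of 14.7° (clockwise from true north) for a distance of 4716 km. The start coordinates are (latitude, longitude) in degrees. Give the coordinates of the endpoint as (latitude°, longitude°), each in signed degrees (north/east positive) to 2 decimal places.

Angular distance δ = d/R = 4716/3389.5 = 1.39136 rad; initial bearing θ = 0.2566 rad.
sin φ₂ = sin φ₁ cos δ + cos φ₁ sin δ cos θ = (-0.0373)(0.1785) + (0.9993)(0.9839)(0.9673) = 0.9444, so φ₂ = 70.81°.
Δλ = atan2(sin θ sin δ cos φ₁, cos δ − sin φ₁ sin φ₂) = atan2(0.2495, 0.2137) = 49.415°.
λ₂ = 83.380° + 49.415° = 132.79°.

70.81°, 132.79°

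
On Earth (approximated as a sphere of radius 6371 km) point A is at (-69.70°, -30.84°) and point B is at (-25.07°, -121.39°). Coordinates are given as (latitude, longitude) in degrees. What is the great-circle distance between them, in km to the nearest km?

With latitudes φ₁ = -69.700°, φ₂ = -25.070° and longitude difference Δλ = -90.550°:
cos c = sin φ₁ sin φ₂ + cos φ₁ cos φ₂ cos Δλ = (-0.9379)(-0.4237) + (0.3469)(0.9058)(-0.0096) = 0.39439,
so c = arccos(0.39439) = 1.16539 rad.
Distance = R·c = 6371 × 1.1654 ≈ 7425 km.

7425 km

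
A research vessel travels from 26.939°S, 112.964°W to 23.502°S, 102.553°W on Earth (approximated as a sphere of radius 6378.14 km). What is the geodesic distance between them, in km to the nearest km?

1116 km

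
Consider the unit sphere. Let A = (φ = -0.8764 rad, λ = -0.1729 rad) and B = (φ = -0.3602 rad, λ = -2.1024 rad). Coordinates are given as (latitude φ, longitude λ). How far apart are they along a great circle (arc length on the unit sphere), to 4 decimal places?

1.5101

In radians: φ₁ = -0.8764, φ₂ = -0.3602, Δλ = -110.552° = -1.9295 rad.
Haversine: a = sin²(Δφ/2) + cos φ₁ cos φ₂ sin²(Δλ/2) = 0.0651 + (0.6399)(0.9358)(0.6755) = 0.46969.
Central angle c = 2·arcsin(√a) = 1.51015 rad.
On the unit sphere the arc length equals the central angle: 1.5101.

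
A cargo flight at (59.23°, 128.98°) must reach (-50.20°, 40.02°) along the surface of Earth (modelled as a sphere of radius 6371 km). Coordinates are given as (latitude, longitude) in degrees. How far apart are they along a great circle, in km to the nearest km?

14551 km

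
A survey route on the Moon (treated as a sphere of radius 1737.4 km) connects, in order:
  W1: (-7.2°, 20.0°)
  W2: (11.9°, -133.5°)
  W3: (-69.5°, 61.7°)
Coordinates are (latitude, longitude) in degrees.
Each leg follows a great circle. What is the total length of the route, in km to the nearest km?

8341 km

Leg W1→W2: central angle 2.6784 rad, distance 4653.5 km.
Leg W2→W3: central angle 2.1221 rad, distance 3687.0 km.
Total: 4653.5 + 3687.0 ≈ 8341 km.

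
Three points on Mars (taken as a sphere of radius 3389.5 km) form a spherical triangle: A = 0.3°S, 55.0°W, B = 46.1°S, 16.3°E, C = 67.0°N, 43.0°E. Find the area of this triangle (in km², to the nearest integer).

19976118 km²

Side lengths (central angles): a = 2.0056, b = 1.6300, c = 1.3427 rad; semiperimeter s = 2.4892.
By l'Huilier's theorem, tan(E/4) = √[tan(s/2) tan((s−a)/2) tan((s−b)/2) tan((s−c)/2)], giving spherical excess E = 1.7388 rad.
Area = E·R² = 1.7388 × (3389.5)² ≈ 19976118 km².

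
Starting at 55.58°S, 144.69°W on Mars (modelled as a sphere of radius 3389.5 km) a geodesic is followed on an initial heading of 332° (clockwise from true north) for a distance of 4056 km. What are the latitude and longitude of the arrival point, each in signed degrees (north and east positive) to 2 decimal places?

Angular distance δ = d/R = 4056/3389.5 = 1.19664 rad; initial bearing θ = 5.7945 rad.
sin φ₂ = sin φ₁ cos δ + cos φ₁ sin δ cos θ = (-0.8249)(0.3655) + (0.5653)(0.9308)(0.8829) = 0.1631, so φ₂ = 9.38°.
Δλ = atan2(sin θ sin δ cos φ₁, cos δ − sin φ₁ sin φ₂) = atan2(-0.2470, 0.5000) = -26.290°.
λ₂ = -144.690° − 26.290° = -170.98°.

9.38°, -170.98°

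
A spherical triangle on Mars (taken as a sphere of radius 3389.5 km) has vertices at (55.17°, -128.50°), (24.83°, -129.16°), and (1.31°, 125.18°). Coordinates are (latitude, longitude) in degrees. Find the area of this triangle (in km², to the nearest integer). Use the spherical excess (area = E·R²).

7278871 km²

Side lengths (central angles): a = 1.8083, b = 1.7130, c = 0.5296 rad; semiperimeter s = 2.0254.
By l'Huilier's theorem, tan(E/4) = √[tan(s/2) tan((s−a)/2) tan((s−b)/2) tan((s−c)/2)], giving spherical excess E = 0.6336 rad.
Area = E·R² = 0.6336 × (3389.5)² ≈ 7278871 km².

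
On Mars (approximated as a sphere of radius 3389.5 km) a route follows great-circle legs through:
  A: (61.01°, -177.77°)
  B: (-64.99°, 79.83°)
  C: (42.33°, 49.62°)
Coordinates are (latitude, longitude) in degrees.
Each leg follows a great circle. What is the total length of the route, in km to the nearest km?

15185 km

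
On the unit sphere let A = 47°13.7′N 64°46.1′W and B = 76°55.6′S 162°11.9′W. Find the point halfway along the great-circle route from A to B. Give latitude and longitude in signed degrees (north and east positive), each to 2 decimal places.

The central angle between A and B is δ = 2.3963 rad.
With f = 0.5, the slerp weights are sin((1−f)δ)/sin δ = 1.3734 and sin(fδ)/sin δ = 1.3734.
Weighted sum of the unit vectors: (1.3734)·(0.2895,-0.6143,0.7341) + (1.3734)·(-0.2154,-0.0692,-0.9741) = (0.1018, -0.9386, -0.3296).
Converting back: φ = atan2(z, √(x²+y²)) = -19.25°, λ = atan2(y, x) = -83.81°.

-19.25°, -83.81°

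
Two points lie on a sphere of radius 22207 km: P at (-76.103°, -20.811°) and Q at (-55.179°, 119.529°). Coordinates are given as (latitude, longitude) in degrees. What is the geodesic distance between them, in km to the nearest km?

17931 km

Let φ₁ = -1.3282 rad, φ₂ = -0.9631 rad, and Δλ = 2.4494 rad.
cos c = sin φ₁ sin φ₂ + cos φ₁ cos φ₂ cos Δλ = (-0.9707)(-0.8209) + (0.2402)(0.5710)(-0.7698) = 0.69133,
so c = arccos(0.69133) = 0.80747 rad.
Distance = R·c = 22207 × 0.8075 ≈ 17931 km.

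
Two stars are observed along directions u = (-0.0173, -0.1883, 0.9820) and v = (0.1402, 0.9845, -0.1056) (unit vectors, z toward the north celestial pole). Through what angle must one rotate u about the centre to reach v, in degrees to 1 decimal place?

106.9°

u·v = -0.2915; |u| = 1.0000, |v| = 1.0000.
cos θ = (u·v)/(|u||v|) = -0.2915, so θ = 106.9°.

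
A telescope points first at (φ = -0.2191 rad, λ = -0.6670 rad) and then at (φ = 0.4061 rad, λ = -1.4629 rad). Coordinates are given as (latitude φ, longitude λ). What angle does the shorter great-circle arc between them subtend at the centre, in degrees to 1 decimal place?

With latitudes φ₁ = -12.554°, φ₂ = 23.268° and longitude difference Δλ = -45.602°:
Haversine: a = sin²(Δφ/2) + cos φ₁ cos φ₂ sin²(Δλ/2) = 0.0946 + (0.9761)(0.9187)(0.1502) = 0.22924.
Central angle c = 2·arcsin(√a) = 0.99856 rad.
So the angular separation is 57.2°.

57.2°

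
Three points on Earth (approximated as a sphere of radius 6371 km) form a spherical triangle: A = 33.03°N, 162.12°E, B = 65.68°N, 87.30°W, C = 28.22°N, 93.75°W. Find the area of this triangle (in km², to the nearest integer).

18558513 km²

Side lengths (central angles): a = 0.6576, b = 1.4933, c = 1.1860 rad; semiperimeter s = 1.6685.
By l'Huilier's theorem, tan(E/4) = √[tan(s/2) tan((s−a)/2) tan((s−b)/2) tan((s−c)/2)], giving spherical excess E = 0.4572 rad.
Area = E·R² = 0.4572 × (6371)² ≈ 18558513 km².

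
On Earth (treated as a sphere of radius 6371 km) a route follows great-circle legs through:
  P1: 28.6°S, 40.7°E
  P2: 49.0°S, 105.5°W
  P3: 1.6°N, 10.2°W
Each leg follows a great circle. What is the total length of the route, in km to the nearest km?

Leg P1→P2: central angle 1.6884 rad, distance 10757.1 km.
Leg P2→P3: central angle 1.6525 rad, distance 10528.3 km.
Total: 10757.1 + 10528.3 ≈ 21285 km.

21285 km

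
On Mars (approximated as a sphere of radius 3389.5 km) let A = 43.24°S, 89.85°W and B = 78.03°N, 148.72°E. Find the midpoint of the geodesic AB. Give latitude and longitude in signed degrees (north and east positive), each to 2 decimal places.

24.44°, -105.77°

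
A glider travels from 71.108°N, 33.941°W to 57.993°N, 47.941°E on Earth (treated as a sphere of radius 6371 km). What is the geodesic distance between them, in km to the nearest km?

3809 km

In radians: φ₁ = 1.2411, φ₂ = 1.0122, Δλ = 81.882° = 1.4291 rad.
cos c = sin φ₁ sin φ₂ + cos φ₁ cos φ₂ cos Δλ = (0.9461)(0.8480) + (0.3238)(0.5300)(0.1412) = 0.82654,
so c = arccos(0.82654) = 0.59787 rad.
Distance = R·c = 6371 × 0.5979 ≈ 3809 km.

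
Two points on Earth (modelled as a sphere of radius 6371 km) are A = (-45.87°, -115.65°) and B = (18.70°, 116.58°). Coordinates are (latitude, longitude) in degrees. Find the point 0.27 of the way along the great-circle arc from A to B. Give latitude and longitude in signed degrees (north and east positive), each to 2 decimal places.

-43.48°, -165.46°

The central angle between A and B is δ = 2.2576 rad.
With f = 0.27, the slerp weights are sin((1−f)δ)/sin δ = 1.2894 and sin(fδ)/sin δ = 0.7404.
Weighted sum of the unit vectors: (1.2894)·(-0.3014,-0.6277,-0.7178) + (0.7404)·(-0.4238,0.8471,0.3206) = (-0.7024, -0.1821, -0.6881).
Converting back: φ = atan2(z, √(x²+y²)) = -43.48°, λ = atan2(y, x) = -165.46°.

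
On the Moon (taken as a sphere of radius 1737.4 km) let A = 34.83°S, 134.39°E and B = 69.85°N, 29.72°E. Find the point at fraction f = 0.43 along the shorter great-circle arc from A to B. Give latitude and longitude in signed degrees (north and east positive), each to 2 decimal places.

The central angle between A and B is δ = 2.2241 rad.
With f = 0.43, the slerp weights are sin((1−f)δ)/sin δ = 1.2019 and sin(fδ)/sin δ = 1.0290.
Weighted sum of the unit vectors: (1.2019)·(-0.5742,0.5866,-0.5711) + (1.0290)·(0.2992,0.1708,0.9388) = (-0.3823, 0.8807, 0.2795).
Converting back: φ = atan2(z, √(x²+y²)) = 16.23°, λ = atan2(y, x) = 113.47°.

16.23°, 113.47°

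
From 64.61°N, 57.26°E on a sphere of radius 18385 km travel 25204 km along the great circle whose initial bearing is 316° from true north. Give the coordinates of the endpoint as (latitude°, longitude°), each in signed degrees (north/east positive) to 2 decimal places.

28.80°, -71.76°

Angular distance δ = d/R = 25204/18385 = 1.37090 rad; initial bearing θ = 5.5152 rad.
sin φ₂ = sin φ₁ cos δ + cos φ₁ sin δ cos θ = (0.9034)(0.1986) + (0.4288)(0.9801)(0.7193) = 0.4817, so φ₂ = 28.80°.
Δλ = atan2(sin θ sin δ cos φ₁, cos δ − sin φ₁ sin φ₂) = atan2(-0.2919, -0.2366) = -129.023°.
λ₂ = 57.260° − 129.023° = -71.76°.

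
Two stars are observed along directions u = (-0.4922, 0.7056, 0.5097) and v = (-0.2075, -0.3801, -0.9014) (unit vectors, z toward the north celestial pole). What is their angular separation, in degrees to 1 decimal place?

128.7°

u·v = -0.6255; |u| = 1.0000, |v| = 1.0000.
cos θ = (u·v)/(|u||v|) = -0.6255, so θ = 128.7°.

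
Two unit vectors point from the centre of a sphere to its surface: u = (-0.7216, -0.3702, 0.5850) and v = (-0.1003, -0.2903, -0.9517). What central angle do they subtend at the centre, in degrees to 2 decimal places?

u·v = -0.3769; |u| = 1.0000, |v| = 1.0000.
cos θ = (u·v)/(|u||v|) = -0.3769, so θ = 112.14°.

112.14°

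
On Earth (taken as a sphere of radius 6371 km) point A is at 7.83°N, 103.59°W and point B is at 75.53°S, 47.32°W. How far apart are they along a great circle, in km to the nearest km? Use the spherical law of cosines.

9972 km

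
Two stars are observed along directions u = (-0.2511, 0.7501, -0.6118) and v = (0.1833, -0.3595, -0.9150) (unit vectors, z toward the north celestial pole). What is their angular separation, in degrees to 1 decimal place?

75.9°

u·v = 0.2441; |u| = 1.0000, |v| = 1.0000.
cos θ = (u·v)/(|u||v|) = 0.2441, so θ = 75.9°.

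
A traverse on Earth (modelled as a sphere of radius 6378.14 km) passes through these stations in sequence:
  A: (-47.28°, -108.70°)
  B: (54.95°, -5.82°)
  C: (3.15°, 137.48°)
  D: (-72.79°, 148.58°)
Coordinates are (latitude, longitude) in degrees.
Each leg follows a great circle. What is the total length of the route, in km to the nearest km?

36097 km

Leg A→B: central angle 2.3299 rad, distance 14860.6 km.
Leg B→C: central angle 1.9985 rad, distance 12746.6 km.
Leg C→D: central angle 1.3311 rad, distance 8489.9 km.
Total: 14860.6 + 12746.6 + 8489.9 ≈ 36097 km.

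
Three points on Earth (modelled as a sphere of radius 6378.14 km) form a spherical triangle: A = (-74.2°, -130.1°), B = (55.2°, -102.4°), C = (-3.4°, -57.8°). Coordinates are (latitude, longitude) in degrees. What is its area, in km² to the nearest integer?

Side lengths (central angles): a = 1.2058, b = 1.4306, c = 2.2817 rad; semiperimeter s = 2.4591.
By l'Huilier's theorem, tan(E/4) = √[tan(s/2) tan((s−a)/2) tan((s−b)/2) tan((s−c)/2)], giving spherical excess E = 1.2387 rad.
Area = E·R² = 1.2387 × (6378.14)² ≈ 50392842 km².

50392842 km²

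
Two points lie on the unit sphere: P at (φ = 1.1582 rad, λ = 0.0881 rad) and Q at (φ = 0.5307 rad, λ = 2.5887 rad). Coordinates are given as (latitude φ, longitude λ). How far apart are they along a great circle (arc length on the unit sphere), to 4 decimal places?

In radians: φ₁ = 1.1582, φ₂ = 0.5307, Δλ = 143.274° = 2.5006 rad.
cos c = sin φ₁ sin φ₂ + cos φ₁ cos φ₂ cos Δλ = (0.9161)(0.5061) + (0.4010)(0.8625)(-0.8015) = 0.18648,
so c = arccos(0.18648) = 1.38322 rad.
On the unit sphere the arc length equals the central angle: 1.3832.

1.3832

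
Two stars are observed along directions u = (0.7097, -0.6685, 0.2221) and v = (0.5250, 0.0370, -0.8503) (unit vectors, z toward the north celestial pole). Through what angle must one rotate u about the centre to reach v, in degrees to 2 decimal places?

80.85°

u·v = 0.1590; |u| = 0.9999, |v| = 1.0000.
cos θ = (u·v)/(|u||v|) = 0.1590, so θ = 80.85°.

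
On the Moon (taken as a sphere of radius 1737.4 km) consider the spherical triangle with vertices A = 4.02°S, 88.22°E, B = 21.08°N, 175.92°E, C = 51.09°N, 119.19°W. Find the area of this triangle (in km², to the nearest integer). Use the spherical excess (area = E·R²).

Side lengths (central angles): a = 1.0139, b = 2.2278, c = 1.5587 rad; semiperimeter s = 2.4002.
By l'Huilier's theorem, tan(E/4) = √[tan(s/2) tan((s−a)/2) tan((s−b)/2) tan((s−c)/2)], giving spherical excess E = 1.1196 rad.
Area = E·R² = 1.1196 × (1737.4)² ≈ 3379452 km².

3379452 km²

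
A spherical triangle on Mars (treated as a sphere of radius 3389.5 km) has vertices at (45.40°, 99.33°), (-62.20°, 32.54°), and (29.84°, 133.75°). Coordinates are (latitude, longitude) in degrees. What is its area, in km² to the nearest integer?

11061925 km²

Side lengths (central angles): a = 2.1162, b = 0.5419, c = 2.0953 rad; semiperimeter s = 2.3767.
By l'Huilier's theorem, tan(E/4) = √[tan(s/2) tan((s−a)/2) tan((s−b)/2) tan((s−c)/2)], giving spherical excess E = 0.9629 rad.
Area = E·R² = 0.9629 × (3389.5)² ≈ 11061925 km².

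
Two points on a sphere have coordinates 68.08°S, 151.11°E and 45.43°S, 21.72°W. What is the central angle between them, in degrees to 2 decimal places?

With latitudes φ₁ = -68.080°, φ₂ = -45.430° and longitude difference Δλ = -172.830°:
Haversine: a = sin²(Δφ/2) + cos φ₁ cos φ₂ sin²(Δλ/2) = 0.0386 + (0.3733)(0.7018)(0.9961) = 0.29952.
Central angle c = 2·arcsin(√a) = 1.15823 rad.
So the angular separation is 66.36°.

66.36°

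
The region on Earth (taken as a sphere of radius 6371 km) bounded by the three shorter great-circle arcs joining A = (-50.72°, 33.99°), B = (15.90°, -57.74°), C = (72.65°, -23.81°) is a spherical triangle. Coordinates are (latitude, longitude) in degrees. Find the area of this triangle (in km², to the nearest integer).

65661130 km²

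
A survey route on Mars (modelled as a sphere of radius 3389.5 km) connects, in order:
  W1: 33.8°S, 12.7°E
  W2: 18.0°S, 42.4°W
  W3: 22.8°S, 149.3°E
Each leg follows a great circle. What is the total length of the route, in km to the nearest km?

11182 km

Leg W1→W2: central angle 0.8968 rad, distance 3039.9 km.
Leg W2→W3: central angle 2.4021 rad, distance 8141.8 km.
Total: 3039.9 + 8141.8 ≈ 11182 km.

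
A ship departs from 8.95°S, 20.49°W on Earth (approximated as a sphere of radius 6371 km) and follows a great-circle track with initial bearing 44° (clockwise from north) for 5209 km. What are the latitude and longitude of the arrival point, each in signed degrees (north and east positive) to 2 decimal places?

Angular distance δ = d/R = 5209/6371 = 0.81761 rad; initial bearing θ = 0.7679 rad.
sin φ₂ = sin φ₁ cos δ + cos φ₁ sin δ cos θ = (-0.1556)(0.6840) + (0.9878)(0.7295)(0.7193) = 0.4120, so φ₂ = 24.33°.
Δλ = atan2(sin θ sin δ cos φ₁, cos δ − sin φ₁ sin φ₂) = atan2(0.5006, 0.7481) = 33.790°.
λ₂ = -20.490° + 33.790° = 13.30°.

24.33°, 13.30°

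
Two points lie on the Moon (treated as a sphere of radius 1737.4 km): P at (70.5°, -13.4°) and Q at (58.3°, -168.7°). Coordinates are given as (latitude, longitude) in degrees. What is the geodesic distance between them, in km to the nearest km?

In radians: φ₁ = 1.2305, φ₂ = 1.0175, Δλ = -155.300° = -2.7105 rad.
cos c = sin φ₁ sin φ₂ + cos φ₁ cos φ₂ cos Δλ = (0.9426)(0.8508) + (0.3338)(0.5255)(-0.9085) = 0.64265,
so c = arccos(0.64265) = 0.87284 rad.
Distance = R·c = 1737.4 × 0.8728 ≈ 1516 km.

1516 km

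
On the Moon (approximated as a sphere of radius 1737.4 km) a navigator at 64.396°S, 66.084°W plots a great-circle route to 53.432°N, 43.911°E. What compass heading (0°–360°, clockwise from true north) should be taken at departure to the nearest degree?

74°

With φ₁ = -1.1239, φ₂ = 0.9326, Δλ = 1.9198 rad, the forward-azimuth formula gives
θ = atan2( sin Δλ cos φ₂ , cos φ₁ sin φ₂ − sin φ₁ cos φ₂ cos Δλ ) = atan2(0.5599, 0.1634) = 73.73°.
So the initial bearing is 74°.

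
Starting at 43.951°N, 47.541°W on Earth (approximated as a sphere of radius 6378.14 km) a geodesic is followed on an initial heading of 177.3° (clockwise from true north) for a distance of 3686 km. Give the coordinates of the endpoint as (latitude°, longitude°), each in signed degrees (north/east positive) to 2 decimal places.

10.86°, -46.04°

Angular distance δ = d/R = 3686/6378.14 = 0.57791 rad; initial bearing θ = 3.0945 rad.
sin φ₂ = sin φ₁ cos δ + cos φ₁ sin δ cos θ = (0.6940)(0.8376) + (0.7199)(0.5463)(-0.9989) = 0.1885, so φ₂ = 10.86°.
Δλ = atan2(sin θ sin δ cos φ₁, cos δ − sin φ₁ sin φ₂) = atan2(0.0185, 0.7068) = 1.501°.
λ₂ = -47.541° + 1.501° = -46.04°.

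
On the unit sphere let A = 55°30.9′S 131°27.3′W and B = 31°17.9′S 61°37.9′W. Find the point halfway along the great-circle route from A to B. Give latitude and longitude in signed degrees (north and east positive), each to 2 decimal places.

-48.79°, -88.48°

The central angle between A and B is δ = 0.9334 rad.
With f = 0.5, the slerp weights are sin((1−f)δ)/sin δ = 0.5599 and sin(fδ)/sin δ = 0.5599.
Weighted sum of the unit vectors: (0.5599)·(-0.3748,-0.4243,-0.8243) + (0.5599)·(0.4060,-0.7519,-0.5195) = (0.0174, -0.6585, -0.7523).
Converting back: φ = atan2(z, √(x²+y²)) = -48.79°, λ = atan2(y, x) = -88.48°.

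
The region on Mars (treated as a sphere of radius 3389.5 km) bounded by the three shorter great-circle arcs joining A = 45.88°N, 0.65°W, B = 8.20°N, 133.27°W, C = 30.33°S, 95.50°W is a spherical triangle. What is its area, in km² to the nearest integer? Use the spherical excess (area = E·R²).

16430244 km²

Side lengths (central angles): a = 0.9232, b = 1.9969, c = 1.9436 rad; semiperimeter s = 2.4318.
By l'Huilier's theorem, tan(E/4) = √[tan(s/2) tan((s−a)/2) tan((s−b)/2) tan((s−c)/2)], giving spherical excess E = 1.4301 rad.
Area = E·R² = 1.4301 × (3389.5)² ≈ 16430244 km².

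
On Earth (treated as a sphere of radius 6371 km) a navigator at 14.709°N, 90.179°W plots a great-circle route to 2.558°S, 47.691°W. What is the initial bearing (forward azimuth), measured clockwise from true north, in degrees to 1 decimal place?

With φ₁ = 0.2567, φ₂ = -0.0446, Δλ = 0.7416 rad, the forward-azimuth formula gives
θ = atan2( sin Δλ cos φ₂ , cos φ₁ sin φ₂ − sin φ₁ cos φ₂ cos Δλ ) = atan2(0.6748, -0.2302) = 108.84°.
So the initial bearing is 108.8°.

108.8°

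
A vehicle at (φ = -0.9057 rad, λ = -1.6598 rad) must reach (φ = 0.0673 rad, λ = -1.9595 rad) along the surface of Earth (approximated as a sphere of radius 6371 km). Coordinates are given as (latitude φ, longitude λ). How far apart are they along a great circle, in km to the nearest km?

6408 km

With latitudes φ₁ = -51.893°, φ₂ = 3.856° and longitude difference Δλ = -17.172°:
cos c = sin φ₁ sin φ₂ + cos φ₁ cos φ₂ cos Δλ = (-0.7869)(0.0672) + (0.6171)(0.9977)(0.9554) = 0.53538,
so c = arccos(0.53538) = 1.00584 rad.
Distance = R·c = 6371 × 1.0058 ≈ 6408 km.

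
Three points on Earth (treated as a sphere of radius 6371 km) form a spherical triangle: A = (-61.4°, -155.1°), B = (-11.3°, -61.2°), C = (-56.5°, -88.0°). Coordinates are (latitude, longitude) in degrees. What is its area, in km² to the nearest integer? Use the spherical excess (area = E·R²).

Side lengths (central angles): a = 0.8678, b = 0.5828, c = 1.4302 rad; semiperimeter s = 1.4404.
By l'Huilier's theorem, tan(E/4) = √[tan(s/2) tan((s−a)/2) tan((s−b)/2) tan((s−c)/2)], giving spherical excess E = 0.0980 rad.
Area = E·R² = 0.0980 × (6371)² ≈ 3978546 km².

3978546 km²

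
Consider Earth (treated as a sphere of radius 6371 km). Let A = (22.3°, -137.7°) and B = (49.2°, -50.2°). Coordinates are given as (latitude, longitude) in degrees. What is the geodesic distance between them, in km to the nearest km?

With latitudes φ₁ = 22.300°, φ₂ = 49.200° and longitude difference Δλ = 87.500°:
Haversine: a = sin²(Δφ/2) + cos φ₁ cos φ₂ sin²(Δλ/2) = 0.0541 + (0.9252)(0.6534)(0.4782) = 0.34319.
Central angle c = 2·arcsin(√a) = 1.25180 rad.
Distance = R·c = 6371 × 1.2518 ≈ 7975 km.

7975 km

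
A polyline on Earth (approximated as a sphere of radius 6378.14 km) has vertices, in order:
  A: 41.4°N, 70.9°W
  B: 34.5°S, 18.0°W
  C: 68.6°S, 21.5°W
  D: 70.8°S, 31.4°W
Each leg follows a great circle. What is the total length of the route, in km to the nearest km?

Leg A→B: central angle 1.5725 rad, distance 10029.5 km.
Leg B→C: central angle 0.5962 rad, distance 3802.4 km.
Leg C→D: central angle 0.0711 rad, distance 453.2 km.
Total: 10029.5 + 3802.4 + 453.2 ≈ 14285 km.

14285 km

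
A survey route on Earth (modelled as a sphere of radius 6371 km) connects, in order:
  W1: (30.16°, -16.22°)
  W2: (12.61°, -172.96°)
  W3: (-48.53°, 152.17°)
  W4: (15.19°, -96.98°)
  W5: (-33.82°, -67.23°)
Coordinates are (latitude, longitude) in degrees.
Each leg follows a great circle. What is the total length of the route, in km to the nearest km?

41354 km

Leg W1→W2: central angle 2.2990 rad, distance 14646.7 km.
Leg W2→W3: central angle 1.1954 rad, distance 7615.9 km.
Leg W3→W4: central angle 2.0084 rad, distance 12795.7 km.
Leg W4→W5: central angle 0.9881 rad, distance 6295.4 km.
Total: 14646.7 + 7615.9 + 12795.7 + 6295.4 ≈ 41354 km.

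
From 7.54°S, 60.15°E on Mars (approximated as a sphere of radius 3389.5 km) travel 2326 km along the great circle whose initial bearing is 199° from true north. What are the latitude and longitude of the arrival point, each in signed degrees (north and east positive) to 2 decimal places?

-44.06°, 43.47°

Angular distance δ = d/R = 2326/3389.5 = 0.68624 rad; initial bearing θ = 3.4732 rad.
sin φ₂ = sin φ₁ cos δ + cos φ₁ sin δ cos θ = (-0.1312)(0.7736) + (0.9914)(0.6336)(-0.9455) = -0.6954, so φ₂ = -44.06°.
Δλ = atan2(sin θ sin δ cos φ₁, cos δ − sin φ₁ sin φ₂) = atan2(-0.2045, 0.6824) = -16.683°.
λ₂ = 60.150° − 16.683° = 43.47°.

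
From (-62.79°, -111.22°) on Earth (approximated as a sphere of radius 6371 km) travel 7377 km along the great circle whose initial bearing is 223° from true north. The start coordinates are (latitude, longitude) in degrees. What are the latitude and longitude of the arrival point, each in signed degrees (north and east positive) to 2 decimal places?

-41.54°, 125.36°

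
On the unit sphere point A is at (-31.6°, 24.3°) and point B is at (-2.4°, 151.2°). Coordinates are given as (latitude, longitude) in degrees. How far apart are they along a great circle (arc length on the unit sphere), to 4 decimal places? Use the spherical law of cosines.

Let φ₁ = -0.5515 rad, φ₂ = -0.0419 rad, and Δλ = 2.2148 rad.
cos c = sin φ₁ sin φ₂ + cos φ₁ cos φ₂ cos Δλ = (-0.5240)(-0.0419) + (0.8517)(0.9991)(-0.6004) = -0.48900,
so c = arccos(-0.48900) = 2.08174 rad.
On the unit sphere the arc length equals the central angle: 2.0817.

2.0817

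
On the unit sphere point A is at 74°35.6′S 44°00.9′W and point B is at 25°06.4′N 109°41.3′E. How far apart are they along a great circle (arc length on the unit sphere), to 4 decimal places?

2.2456

Let φ₁ = -1.3019 rad, φ₂ = 0.4382 rad, and Δλ = 2.6826 rad.
Haversine: a = sin²(Δφ/2) + cos φ₁ cos φ₂ sin²(Δλ/2) = 0.5842 + (0.2657)(0.9055)(0.9483) = 0.81236.
Central angle c = 2·arcsin(√a) = 2.24558 rad.
On the unit sphere the arc length equals the central angle: 2.2456.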